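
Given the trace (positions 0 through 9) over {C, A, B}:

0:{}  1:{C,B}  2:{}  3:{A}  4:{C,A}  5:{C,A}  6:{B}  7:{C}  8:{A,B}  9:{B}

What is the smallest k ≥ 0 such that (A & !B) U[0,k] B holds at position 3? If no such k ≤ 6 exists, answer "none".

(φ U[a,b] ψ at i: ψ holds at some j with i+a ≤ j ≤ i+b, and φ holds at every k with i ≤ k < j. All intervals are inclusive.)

Need earliest j ≥ 3 with B, and (A & !B) at every k in [3,j-1].
  j=3: rhs fails.
  j=4: rhs fails.
  j=5: rhs fails.
  j=6: rhs holds; lhs holds on [3,5]. k = 3.

3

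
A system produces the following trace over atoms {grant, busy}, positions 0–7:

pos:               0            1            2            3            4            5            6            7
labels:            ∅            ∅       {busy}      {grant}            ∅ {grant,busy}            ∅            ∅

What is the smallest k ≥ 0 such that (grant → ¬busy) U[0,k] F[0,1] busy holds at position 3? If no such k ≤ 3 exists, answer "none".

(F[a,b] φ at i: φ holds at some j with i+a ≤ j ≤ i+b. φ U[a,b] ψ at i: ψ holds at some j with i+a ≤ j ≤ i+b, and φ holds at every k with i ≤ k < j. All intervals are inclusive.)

1

Need earliest j ≥ 3 with F[0,1] busy, and (grant → ¬busy) at every k in [3,j-1].
  j=3: rhs fails.
  j=4: rhs holds; lhs holds on [3,3]. k = 1.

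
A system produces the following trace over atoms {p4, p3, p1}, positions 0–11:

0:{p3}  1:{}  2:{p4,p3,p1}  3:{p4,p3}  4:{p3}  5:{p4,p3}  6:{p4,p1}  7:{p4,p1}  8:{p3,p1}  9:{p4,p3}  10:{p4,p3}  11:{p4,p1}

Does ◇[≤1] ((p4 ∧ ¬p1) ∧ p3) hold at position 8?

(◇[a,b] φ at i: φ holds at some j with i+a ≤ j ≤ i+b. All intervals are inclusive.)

Holds

Check ((p4 ∧ ¬p1) ∧ p3) at each j in [8,9]:
  j=8: false
  j=9: true
Found at j=9 → formula holds.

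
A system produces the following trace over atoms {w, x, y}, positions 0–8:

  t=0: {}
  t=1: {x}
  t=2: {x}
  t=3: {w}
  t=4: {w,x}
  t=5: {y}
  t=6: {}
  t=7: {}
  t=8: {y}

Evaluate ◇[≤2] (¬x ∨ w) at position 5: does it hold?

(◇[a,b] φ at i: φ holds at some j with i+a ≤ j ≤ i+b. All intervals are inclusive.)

Check (¬x ∨ w) at each j in [5,7]:
  j=5: true
  j=6: true
  j=7: true
Found at j=5 → formula holds.

Holds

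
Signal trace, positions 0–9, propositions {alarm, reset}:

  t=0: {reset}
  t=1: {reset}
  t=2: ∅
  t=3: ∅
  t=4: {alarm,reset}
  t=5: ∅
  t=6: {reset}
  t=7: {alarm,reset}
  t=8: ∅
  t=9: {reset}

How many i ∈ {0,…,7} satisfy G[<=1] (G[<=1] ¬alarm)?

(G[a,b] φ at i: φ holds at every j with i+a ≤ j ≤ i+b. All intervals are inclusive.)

Evaluate at each i in [0,7]:
  i=0: ✓ (all of [0,1])
  i=1: ✓ (all of [1,2])
  i=2: ✗ (fails at j=3)
  i=3: ✗ (fails at j=3)
  i=4: ✗ (fails at j=4)
  i=5: ✗ (fails at j=6)
  i=6: ✗ (fails at j=6)
  i=7: ✗ (fails at j=7)
Positions where it holds: {0, 1} → 2.

2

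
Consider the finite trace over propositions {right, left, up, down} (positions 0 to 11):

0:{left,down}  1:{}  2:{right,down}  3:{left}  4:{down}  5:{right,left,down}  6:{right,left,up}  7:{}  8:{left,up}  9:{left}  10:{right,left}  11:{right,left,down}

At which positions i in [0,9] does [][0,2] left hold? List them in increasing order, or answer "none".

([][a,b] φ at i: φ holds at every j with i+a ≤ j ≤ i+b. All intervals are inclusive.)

8, 9

Evaluate at each i in [0,9]:
  i=0: ✗ (fails at j=1)
  i=1: ✗ (fails at j=1)
  i=2: ✗ (fails at j=2)
  i=3: ✗ (fails at j=4)
  i=4: ✗ (fails at j=4)
  i=5: ✗ (fails at j=7)
  i=6: ✗ (fails at j=7)
  i=7: ✗ (fails at j=7)
  i=8: ✓ (all of [8,10])
  i=9: ✓ (all of [9,11])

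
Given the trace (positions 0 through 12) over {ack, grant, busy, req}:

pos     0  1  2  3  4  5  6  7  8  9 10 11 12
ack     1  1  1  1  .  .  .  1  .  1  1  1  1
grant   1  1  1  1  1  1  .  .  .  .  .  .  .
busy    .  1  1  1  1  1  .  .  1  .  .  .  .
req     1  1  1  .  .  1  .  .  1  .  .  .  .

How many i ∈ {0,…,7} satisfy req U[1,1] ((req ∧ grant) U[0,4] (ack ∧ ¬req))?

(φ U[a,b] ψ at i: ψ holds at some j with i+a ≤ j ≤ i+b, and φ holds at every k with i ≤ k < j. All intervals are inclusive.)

Evaluate at each i in [0,7]:
  i=0: ✓ (rhs at j=1; lhs holds on [0,0])
  i=1: ✓ (rhs at j=2; lhs holds on [1,1])
  i=2: ✓ (rhs at j=3; lhs holds on [2,2])
  i=3: ✗ (no rhs in [4,4])
  i=4: ✗ (no rhs in [5,5])
  i=5: ✗ (no rhs in [6,6])
  i=6: ✗ (lhs fails at k=6 before rhs at j=7)
  i=7: ✗ (no rhs in [8,8])
Positions where it holds: {0, 1, 2} → 3.

3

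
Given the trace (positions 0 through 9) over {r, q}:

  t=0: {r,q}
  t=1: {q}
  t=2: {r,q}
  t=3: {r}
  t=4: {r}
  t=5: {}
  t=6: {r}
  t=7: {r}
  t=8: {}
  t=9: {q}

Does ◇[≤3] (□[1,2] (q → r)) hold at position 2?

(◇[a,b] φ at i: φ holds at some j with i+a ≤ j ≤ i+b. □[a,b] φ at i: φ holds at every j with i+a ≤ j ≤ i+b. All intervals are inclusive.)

Check □[1,2] (q → r) at each j in [2,5]:
  j=2: holds on [3,4]
  j=3: holds on [4,5]
  j=4: holds on [5,6]
  j=5: holds on [6,7]
Found at j=2 → formula holds.

Holds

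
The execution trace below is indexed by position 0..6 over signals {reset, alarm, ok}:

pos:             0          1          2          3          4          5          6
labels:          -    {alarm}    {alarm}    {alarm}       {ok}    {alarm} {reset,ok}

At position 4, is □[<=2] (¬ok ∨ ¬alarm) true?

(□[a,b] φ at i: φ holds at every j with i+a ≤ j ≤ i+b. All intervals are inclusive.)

Yes

Check (¬ok ∨ ¬alarm) at every j in [4,6]:
  j=4: true
  j=5: true
  j=6: true
All positions satisfy it → formula holds.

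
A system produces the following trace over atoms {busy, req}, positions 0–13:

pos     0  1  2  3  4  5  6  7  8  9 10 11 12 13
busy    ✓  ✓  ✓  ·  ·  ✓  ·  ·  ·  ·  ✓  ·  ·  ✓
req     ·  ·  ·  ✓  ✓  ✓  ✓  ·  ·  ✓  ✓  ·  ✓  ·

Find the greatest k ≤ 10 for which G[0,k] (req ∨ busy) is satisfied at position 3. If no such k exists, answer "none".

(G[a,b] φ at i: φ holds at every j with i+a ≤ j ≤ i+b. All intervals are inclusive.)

(req ∨ busy) must hold from j=3 onward; find where it first fails.
  j=3: holds
  j=4: holds
  j=5: holds
  j=6: holds
  j=7: fails
Holds on [3,6], so largest k = 3.

3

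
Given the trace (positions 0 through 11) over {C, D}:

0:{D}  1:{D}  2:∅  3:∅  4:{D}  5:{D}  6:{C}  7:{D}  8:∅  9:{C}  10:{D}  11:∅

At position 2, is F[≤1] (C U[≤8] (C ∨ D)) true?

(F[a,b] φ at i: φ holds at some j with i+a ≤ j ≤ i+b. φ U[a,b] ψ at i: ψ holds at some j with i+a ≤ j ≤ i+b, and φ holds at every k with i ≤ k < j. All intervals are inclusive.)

Does not hold

Check (C U[≤8] (C ∨ D)) at each j in [2,3]:
  j=2: fails
  j=3: fails
No position in the window satisfies it → formula fails.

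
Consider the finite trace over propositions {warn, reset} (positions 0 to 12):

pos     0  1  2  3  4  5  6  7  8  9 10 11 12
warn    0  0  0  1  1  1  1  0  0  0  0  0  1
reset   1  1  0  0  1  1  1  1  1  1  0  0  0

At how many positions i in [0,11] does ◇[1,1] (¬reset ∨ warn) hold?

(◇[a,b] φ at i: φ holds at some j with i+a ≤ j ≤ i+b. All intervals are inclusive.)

8

Evaluate at each i in [0,11]:
  i=0: ✗ (none in [1,1])
  i=1: ✓ (witness j=2)
  i=2: ✓ (witness j=3)
  i=3: ✓ (witness j=4)
  i=4: ✓ (witness j=5)
  i=5: ✓ (witness j=6)
  i=6: ✗ (none in [7,7])
  i=7: ✗ (none in [8,8])
  i=8: ✗ (none in [9,9])
  i=9: ✓ (witness j=10)
  i=10: ✓ (witness j=11)
  i=11: ✓ (witness j=12)
Positions where it holds: {1, 2, 3, 4, 5, 9, 10, 11} → 8.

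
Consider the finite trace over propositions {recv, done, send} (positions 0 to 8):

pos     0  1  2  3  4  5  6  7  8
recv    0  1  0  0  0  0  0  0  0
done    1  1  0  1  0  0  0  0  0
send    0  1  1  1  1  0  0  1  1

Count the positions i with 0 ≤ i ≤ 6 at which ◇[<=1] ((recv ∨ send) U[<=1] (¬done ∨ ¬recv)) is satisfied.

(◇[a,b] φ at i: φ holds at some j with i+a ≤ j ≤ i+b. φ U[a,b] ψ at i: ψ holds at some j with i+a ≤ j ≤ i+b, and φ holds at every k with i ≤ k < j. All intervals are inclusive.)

7

Evaluate at each i in [0,6]:
  i=0: ✓ (witness j=0)
  i=1: ✓ (witness j=1)
  i=2: ✓ (witness j=2)
  i=3: ✓ (witness j=3)
  i=4: ✓ (witness j=4)
  i=5: ✓ (witness j=5)
  i=6: ✓ (witness j=6)
Positions where it holds: {0, 1, 2, 3, 4, 5, 6} → 7.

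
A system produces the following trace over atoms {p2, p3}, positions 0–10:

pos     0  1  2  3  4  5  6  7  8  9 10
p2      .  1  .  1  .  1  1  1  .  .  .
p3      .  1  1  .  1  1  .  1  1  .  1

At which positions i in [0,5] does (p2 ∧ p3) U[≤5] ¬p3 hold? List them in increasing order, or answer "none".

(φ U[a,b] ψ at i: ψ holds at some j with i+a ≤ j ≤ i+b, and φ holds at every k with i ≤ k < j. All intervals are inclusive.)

Evaluate at each i in [0,5]:
  i=0: ✓ (rhs at j=0)
  i=1: ✗ (lhs fails at k=2 before rhs at j=3)
  i=2: ✗ (lhs fails at k=2 before rhs at j=3)
  i=3: ✓ (rhs at j=3)
  i=4: ✗ (lhs fails at k=4 before rhs at j=6)
  i=5: ✓ (rhs at j=6; lhs holds on [5,5])

0, 3, 5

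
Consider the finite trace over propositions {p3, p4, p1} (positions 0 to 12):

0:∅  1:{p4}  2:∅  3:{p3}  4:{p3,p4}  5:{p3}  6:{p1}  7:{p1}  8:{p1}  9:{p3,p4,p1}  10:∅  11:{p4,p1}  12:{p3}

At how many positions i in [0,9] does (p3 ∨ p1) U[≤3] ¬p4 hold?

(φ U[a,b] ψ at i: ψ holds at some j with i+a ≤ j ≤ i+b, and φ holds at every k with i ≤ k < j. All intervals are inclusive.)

9

Evaluate at each i in [0,9]:
  i=0: ✓ (rhs at j=0)
  i=1: ✗ (lhs fails at k=1 before rhs at j=2)
  i=2: ✓ (rhs at j=2)
  i=3: ✓ (rhs at j=3)
  i=4: ✓ (rhs at j=5; lhs holds on [4,4])
  i=5: ✓ (rhs at j=5)
  i=6: ✓ (rhs at j=6)
  i=7: ✓ (rhs at j=7)
  i=8: ✓ (rhs at j=8)
  i=9: ✓ (rhs at j=10; lhs holds on [9,9])
Positions where it holds: {0, 2, 3, 4, 5, 6, 7, 8, 9} → 9.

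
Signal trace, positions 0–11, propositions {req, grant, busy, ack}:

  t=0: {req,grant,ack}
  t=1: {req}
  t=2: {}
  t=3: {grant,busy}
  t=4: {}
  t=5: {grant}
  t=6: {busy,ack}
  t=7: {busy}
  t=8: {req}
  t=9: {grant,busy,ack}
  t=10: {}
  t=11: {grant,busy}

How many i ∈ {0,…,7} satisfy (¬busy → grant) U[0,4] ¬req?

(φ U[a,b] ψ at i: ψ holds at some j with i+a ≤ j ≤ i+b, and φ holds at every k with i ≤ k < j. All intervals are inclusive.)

Evaluate at each i in [0,7]:
  i=0: ✗ (lhs fails at k=1 before rhs at j=2)
  i=1: ✗ (lhs fails at k=1 before rhs at j=2)
  i=2: ✓ (rhs at j=2)
  i=3: ✓ (rhs at j=3)
  i=4: ✓ (rhs at j=4)
  i=5: ✓ (rhs at j=5)
  i=6: ✓ (rhs at j=6)
  i=7: ✓ (rhs at j=7)
Positions where it holds: {2, 3, 4, 5, 6, 7} → 6.

6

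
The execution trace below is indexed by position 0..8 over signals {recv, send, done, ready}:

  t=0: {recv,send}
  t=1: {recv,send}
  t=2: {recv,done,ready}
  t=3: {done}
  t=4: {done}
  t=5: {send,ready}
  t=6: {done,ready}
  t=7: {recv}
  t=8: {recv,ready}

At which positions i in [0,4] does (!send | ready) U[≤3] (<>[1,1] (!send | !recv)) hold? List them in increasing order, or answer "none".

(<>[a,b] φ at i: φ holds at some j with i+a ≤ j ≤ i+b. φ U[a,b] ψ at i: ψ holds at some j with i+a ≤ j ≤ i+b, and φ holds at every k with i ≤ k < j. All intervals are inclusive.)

Evaluate at each i in [0,4]:
  i=0: ✗ (lhs fails at k=0 before rhs at j=1)
  i=1: ✓ (rhs at j=1)
  i=2: ✓ (rhs at j=2)
  i=3: ✓ (rhs at j=3)
  i=4: ✓ (rhs at j=4)

1, 2, 3, 4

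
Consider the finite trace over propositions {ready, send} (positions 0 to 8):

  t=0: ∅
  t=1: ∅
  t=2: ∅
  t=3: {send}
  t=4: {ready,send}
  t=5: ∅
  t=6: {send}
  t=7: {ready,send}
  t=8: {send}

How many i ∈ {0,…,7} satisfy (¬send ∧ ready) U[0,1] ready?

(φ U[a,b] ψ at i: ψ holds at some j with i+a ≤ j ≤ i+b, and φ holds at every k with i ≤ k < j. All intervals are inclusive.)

2

Evaluate at each i in [0,7]:
  i=0: ✗ (no rhs in [0,1])
  i=1: ✗ (no rhs in [1,2])
  i=2: ✗ (no rhs in [2,3])
  i=3: ✗ (lhs fails at k=3 before rhs at j=4)
  i=4: ✓ (rhs at j=4)
  i=5: ✗ (no rhs in [5,6])
  i=6: ✗ (lhs fails at k=6 before rhs at j=7)
  i=7: ✓ (rhs at j=7)
Positions where it holds: {4, 7} → 2.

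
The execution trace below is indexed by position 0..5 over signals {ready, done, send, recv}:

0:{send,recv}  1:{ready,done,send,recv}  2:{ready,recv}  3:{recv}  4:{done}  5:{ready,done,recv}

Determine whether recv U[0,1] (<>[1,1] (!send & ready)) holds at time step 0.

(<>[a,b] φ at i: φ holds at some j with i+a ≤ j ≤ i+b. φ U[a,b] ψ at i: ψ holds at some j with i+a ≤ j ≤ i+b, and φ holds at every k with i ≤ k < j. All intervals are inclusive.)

Yes

Need some j in [0,1] with <>[1,1] (!send & ready), and recv at every k in [0,j-1].
  j=0: <>[1,1] (!send & ready) — fails (none in [1,1]).
  j=1: <>[1,1] (!send & ready) holds; recv holds at every k in [0,0] → satisfied.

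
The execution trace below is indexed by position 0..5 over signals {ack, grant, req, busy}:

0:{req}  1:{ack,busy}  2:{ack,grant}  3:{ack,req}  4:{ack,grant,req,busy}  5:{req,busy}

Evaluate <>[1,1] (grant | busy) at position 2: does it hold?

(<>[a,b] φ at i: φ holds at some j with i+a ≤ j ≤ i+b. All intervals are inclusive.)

Check (grant | busy) at each j in [3,3]:
  j=3: false
No position in the window satisfies it → formula fails.

False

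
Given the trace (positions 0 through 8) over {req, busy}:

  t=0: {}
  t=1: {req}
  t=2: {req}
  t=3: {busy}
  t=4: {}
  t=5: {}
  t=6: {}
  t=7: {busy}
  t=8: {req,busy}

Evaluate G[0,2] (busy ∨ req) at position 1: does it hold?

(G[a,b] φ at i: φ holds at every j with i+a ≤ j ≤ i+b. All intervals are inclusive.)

Yes

Check (busy ∨ req) at every j in [1,3]:
  j=1: true
  j=2: true
  j=3: true
All positions satisfy it → formula holds.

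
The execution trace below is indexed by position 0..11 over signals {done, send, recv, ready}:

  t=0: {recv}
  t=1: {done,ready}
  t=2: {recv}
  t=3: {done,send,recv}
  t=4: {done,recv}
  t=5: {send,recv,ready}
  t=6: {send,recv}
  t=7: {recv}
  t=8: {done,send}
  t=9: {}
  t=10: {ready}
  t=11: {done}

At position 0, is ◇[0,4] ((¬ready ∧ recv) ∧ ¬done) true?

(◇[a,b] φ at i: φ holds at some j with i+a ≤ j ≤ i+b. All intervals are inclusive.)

Check ((¬ready ∧ recv) ∧ ¬done) at each j in [0,4]:
  j=0: true
  j=1: false
  j=2: true
  j=3: false
  j=4: false
Found at j=0 → formula holds.

True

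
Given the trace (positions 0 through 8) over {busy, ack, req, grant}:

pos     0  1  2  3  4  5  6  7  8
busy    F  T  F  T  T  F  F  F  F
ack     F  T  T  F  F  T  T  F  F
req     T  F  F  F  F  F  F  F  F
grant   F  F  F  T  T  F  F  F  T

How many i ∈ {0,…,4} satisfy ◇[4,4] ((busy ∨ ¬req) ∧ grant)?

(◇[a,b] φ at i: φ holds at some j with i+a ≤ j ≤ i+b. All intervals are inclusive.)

Evaluate at each i in [0,4]:
  i=0: ✓ (witness j=4)
  i=1: ✗ (none in [5,5])
  i=2: ✗ (none in [6,6])
  i=3: ✗ (none in [7,7])
  i=4: ✓ (witness j=8)
Positions where it holds: {0, 4} → 2.

2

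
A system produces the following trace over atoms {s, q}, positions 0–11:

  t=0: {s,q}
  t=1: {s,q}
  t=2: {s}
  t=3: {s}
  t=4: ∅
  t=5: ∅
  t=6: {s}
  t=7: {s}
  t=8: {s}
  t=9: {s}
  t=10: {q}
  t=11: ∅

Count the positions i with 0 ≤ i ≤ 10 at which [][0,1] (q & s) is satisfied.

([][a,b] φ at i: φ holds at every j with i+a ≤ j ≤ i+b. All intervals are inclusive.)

1

Evaluate at each i in [0,10]:
  i=0: ✓ (all of [0,1])
  i=1: ✗ (fails at j=2)
  i=2: ✗ (fails at j=2)
  i=3: ✗ (fails at j=3)
  i=4: ✗ (fails at j=4)
  i=5: ✗ (fails at j=5)
  i=6: ✗ (fails at j=6)
  i=7: ✗ (fails at j=7)
  i=8: ✗ (fails at j=8)
  i=9: ✗ (fails at j=9)
  i=10: ✗ (fails at j=10)
Positions where it holds: {0} → 1.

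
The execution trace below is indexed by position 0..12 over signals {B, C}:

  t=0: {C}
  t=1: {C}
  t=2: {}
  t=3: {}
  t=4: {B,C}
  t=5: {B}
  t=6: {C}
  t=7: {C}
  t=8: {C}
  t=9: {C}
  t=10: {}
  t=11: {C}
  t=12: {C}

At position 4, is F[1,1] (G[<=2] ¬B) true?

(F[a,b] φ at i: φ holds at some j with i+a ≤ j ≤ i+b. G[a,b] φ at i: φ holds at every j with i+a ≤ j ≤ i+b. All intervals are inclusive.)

Does not hold

Check G[<=2] ¬B at each j in [5,5]:
  j=5: fails at 5
No position in the window satisfies it → formula fails.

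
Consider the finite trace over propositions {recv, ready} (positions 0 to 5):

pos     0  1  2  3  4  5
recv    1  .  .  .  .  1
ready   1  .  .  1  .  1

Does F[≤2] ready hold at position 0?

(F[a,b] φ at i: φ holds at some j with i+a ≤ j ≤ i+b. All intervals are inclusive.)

Check ready at each j in [0,2]:
  j=0: true
  j=1: false
  j=2: false
Found at j=0 → formula holds.

Yes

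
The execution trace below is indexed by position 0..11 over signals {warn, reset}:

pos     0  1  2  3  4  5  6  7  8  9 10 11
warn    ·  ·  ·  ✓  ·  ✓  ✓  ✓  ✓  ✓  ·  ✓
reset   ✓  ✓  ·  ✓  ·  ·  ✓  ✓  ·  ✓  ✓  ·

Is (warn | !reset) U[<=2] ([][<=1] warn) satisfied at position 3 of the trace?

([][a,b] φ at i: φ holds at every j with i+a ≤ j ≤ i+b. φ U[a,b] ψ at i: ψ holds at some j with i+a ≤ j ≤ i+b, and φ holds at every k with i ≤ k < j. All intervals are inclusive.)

True

Need some j in [3,5] with [][<=1] warn, and (warn | !reset) at every k in [3,j-1].
  j=3: [][<=1] warn — fails at 4.
  j=4: [][<=1] warn — fails at 4.
  j=5: [][<=1] warn holds; (warn | !reset) holds at every k in [3,4] → satisfied.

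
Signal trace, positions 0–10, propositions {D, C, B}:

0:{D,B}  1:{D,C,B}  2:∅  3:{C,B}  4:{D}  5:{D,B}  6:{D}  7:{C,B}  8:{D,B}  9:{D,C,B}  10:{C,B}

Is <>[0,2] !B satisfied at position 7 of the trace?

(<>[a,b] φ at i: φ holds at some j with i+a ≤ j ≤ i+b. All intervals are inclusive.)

Check !B at each j in [7,9]:
  j=7: false
  j=8: false
  j=9: false
No position in the window satisfies it → formula fails.

Does not hold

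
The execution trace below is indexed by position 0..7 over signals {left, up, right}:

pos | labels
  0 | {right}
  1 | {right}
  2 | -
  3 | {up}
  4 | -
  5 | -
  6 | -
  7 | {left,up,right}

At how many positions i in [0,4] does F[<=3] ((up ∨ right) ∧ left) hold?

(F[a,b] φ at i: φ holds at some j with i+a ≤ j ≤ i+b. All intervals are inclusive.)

1

Evaluate at each i in [0,4]:
  i=0: ✗ (none in [0,3])
  i=1: ✗ (none in [1,4])
  i=2: ✗ (none in [2,5])
  i=3: ✗ (none in [3,6])
  i=4: ✓ (witness j=7)
Positions where it holds: {4} → 1.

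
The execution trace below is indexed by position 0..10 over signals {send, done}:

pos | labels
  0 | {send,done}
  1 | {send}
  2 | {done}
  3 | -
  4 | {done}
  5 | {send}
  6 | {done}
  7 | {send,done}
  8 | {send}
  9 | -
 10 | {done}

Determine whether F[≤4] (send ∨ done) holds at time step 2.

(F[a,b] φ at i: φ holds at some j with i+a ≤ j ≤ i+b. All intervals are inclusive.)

Check (send ∨ done) at each j in [2,6]:
  j=2: true
  j=3: false
  j=4: true
  j=5: true
  j=6: true
Found at j=2 → formula holds.

True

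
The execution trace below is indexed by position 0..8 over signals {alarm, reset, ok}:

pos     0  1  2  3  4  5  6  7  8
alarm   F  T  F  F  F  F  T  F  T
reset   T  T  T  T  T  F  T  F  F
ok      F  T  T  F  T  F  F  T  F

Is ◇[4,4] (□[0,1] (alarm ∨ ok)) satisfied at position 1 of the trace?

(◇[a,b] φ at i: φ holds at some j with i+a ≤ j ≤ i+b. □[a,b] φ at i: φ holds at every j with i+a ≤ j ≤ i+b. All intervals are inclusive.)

Check □[0,1] (alarm ∨ ok) at each j in [5,5]:
  j=5: fails at 5
No position in the window satisfies it → formula fails.

No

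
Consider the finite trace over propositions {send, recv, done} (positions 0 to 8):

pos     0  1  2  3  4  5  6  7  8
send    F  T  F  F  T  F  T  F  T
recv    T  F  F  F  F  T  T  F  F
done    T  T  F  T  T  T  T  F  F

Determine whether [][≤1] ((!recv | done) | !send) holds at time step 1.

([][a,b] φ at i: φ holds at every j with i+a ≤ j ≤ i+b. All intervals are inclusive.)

Check ((!recv | done) | !send) at every j in [1,2]:
  j=1: true
  j=2: true
All positions satisfy it → formula holds.

True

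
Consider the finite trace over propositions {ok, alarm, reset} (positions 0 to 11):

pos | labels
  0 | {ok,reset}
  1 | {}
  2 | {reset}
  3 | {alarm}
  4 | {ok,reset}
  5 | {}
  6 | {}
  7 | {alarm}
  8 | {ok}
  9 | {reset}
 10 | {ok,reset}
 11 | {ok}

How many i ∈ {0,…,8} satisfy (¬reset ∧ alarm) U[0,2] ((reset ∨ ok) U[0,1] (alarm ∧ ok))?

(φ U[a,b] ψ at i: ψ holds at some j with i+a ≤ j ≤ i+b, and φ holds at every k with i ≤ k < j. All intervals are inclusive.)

Evaluate at each i in [0,8]:
  i=0: ✗ (no rhs in [0,2])
  i=1: ✗ (no rhs in [1,3])
  i=2: ✗ (no rhs in [2,4])
  i=3: ✗ (no rhs in [3,5])
  i=4: ✗ (no rhs in [4,6])
  i=5: ✗ (no rhs in [5,7])
  i=6: ✗ (no rhs in [6,8])
  i=7: ✗ (no rhs in [7,9])
  i=8: ✗ (no rhs in [8,10])
Positions where it holds: {} → 0.

0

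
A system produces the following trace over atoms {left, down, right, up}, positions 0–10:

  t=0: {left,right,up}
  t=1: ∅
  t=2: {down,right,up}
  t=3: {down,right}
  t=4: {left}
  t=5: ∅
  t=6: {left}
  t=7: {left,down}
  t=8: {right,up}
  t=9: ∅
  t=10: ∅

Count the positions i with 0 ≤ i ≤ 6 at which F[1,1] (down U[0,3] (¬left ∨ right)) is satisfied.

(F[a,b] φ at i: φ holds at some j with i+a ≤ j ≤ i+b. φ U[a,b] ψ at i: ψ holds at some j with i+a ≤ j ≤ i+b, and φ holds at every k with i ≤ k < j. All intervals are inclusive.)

5

Evaluate at each i in [0,6]:
  i=0: ✓ (witness j=1)
  i=1: ✓ (witness j=2)
  i=2: ✓ (witness j=3)
  i=3: ✗ (none in [4,4])
  i=4: ✓ (witness j=5)
  i=5: ✗ (none in [6,6])
  i=6: ✓ (witness j=7)
Positions where it holds: {0, 1, 2, 4, 6} → 5.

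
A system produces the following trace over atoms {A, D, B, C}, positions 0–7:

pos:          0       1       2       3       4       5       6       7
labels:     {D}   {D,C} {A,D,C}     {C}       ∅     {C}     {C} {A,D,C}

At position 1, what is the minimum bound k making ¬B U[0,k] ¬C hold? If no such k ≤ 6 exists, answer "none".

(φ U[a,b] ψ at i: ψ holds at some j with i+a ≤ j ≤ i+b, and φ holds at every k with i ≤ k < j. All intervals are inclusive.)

3

Need earliest j ≥ 1 with ¬C, and ¬B at every k in [1,j-1].
  j=1: rhs fails.
  j=2: rhs fails.
  j=3: rhs fails.
  j=4: rhs holds; lhs holds on [1,3]. k = 3.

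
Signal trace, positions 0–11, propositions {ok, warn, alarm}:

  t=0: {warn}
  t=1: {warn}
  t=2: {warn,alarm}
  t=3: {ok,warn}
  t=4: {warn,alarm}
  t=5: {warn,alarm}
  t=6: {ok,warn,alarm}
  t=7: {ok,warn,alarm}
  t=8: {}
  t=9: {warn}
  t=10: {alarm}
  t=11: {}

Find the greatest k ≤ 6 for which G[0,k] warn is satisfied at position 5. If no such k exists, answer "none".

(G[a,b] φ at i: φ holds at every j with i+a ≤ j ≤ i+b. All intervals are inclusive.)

2

warn must hold from j=5 onward; find where it first fails.
  j=5: holds
  j=6: holds
  j=7: holds
  j=8: fails
Holds on [5,7], so largest k = 2.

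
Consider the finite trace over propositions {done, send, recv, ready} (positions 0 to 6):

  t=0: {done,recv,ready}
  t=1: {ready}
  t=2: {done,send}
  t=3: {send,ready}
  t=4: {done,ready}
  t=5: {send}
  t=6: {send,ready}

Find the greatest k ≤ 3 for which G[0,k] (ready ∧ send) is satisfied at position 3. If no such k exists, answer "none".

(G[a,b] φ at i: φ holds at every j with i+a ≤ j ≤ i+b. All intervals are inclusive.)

0

(ready ∧ send) must hold from j=3 onward; find where it first fails.
  j=3: holds
  j=4: fails
Holds on [3,3], so largest k = 0.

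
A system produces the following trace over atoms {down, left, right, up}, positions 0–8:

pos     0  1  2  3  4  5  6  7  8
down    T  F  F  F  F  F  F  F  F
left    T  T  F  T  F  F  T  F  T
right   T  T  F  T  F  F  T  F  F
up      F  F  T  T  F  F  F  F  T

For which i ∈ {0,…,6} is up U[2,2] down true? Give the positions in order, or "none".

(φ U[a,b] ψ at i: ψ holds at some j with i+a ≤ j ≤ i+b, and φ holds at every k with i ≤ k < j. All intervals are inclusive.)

Evaluate at each i in [0,6]:
  i=0: ✗ (no rhs in [2,2])
  i=1: ✗ (no rhs in [3,3])
  i=2: ✗ (no rhs in [4,4])
  i=3: ✗ (no rhs in [5,5])
  i=4: ✗ (no rhs in [6,6])
  i=5: ✗ (no rhs in [7,7])
  i=6: ✗ (no rhs in [8,8])

none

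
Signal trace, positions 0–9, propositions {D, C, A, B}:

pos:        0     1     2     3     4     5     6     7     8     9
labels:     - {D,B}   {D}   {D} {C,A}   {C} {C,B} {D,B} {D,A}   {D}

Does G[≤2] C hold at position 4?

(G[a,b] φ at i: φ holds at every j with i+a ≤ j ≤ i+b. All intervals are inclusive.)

Check C at every j in [4,6]:
  j=4: true
  j=5: true
  j=6: true
All positions satisfy it → formula holds.

Yes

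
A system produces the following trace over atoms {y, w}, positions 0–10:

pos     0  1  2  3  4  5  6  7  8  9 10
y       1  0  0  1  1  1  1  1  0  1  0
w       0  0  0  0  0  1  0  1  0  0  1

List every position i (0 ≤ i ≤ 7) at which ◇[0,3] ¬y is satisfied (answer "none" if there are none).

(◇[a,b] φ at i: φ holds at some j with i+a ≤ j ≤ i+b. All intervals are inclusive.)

Evaluate at each i in [0,7]:
  i=0: ✓ (witness j=1)
  i=1: ✓ (witness j=1)
  i=2: ✓ (witness j=2)
  i=3: ✗ (none in [3,6])
  i=4: ✗ (none in [4,7])
  i=5: ✓ (witness j=8)
  i=6: ✓ (witness j=8)
  i=7: ✓ (witness j=8)

0, 1, 2, 5, 6, 7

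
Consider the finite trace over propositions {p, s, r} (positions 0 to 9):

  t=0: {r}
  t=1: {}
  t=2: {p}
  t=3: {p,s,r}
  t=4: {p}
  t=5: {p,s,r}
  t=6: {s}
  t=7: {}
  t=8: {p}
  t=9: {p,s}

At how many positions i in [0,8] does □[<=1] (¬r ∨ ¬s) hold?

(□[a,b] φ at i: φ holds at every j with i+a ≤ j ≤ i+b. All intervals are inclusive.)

5

Evaluate at each i in [0,8]:
  i=0: ✓ (all of [0,1])
  i=1: ✓ (all of [1,2])
  i=2: ✗ (fails at j=3)
  i=3: ✗ (fails at j=3)
  i=4: ✗ (fails at j=5)
  i=5: ✗ (fails at j=5)
  i=6: ✓ (all of [6,7])
  i=7: ✓ (all of [7,8])
  i=8: ✓ (all of [8,9])
Positions where it holds: {0, 1, 6, 7, 8} → 5.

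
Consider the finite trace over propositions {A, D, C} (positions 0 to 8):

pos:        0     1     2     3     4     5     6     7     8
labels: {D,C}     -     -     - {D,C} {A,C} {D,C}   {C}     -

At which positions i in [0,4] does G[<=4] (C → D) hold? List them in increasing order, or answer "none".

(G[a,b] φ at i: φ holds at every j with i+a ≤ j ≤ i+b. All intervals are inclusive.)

0

Evaluate at each i in [0,4]:
  i=0: ✓ (all of [0,4])
  i=1: ✗ (fails at j=5)
  i=2: ✗ (fails at j=5)
  i=3: ✗ (fails at j=5)
  i=4: ✗ (fails at j=5)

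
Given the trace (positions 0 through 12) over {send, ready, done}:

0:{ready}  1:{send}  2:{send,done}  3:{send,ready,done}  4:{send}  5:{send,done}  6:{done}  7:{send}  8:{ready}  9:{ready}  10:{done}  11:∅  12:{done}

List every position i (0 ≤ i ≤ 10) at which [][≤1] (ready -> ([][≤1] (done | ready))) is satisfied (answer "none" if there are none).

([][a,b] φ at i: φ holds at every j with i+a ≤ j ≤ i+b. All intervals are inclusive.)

1, 4, 5, 6, 7, 8, 9, 10

Evaluate at each i in [0,10]:
  i=0: ✗ (fails at j=0)
  i=1: ✓ (all of [1,2])
  i=2: ✗ (fails at j=3)
  i=3: ✗ (fails at j=3)
  i=4: ✓ (all of [4,5])
  i=5: ✓ (all of [5,6])
  i=6: ✓ (all of [6,7])
  i=7: ✓ (all of [7,8])
  i=8: ✓ (all of [8,9])
  i=9: ✓ (all of [9,10])
  i=10: ✓ (all of [10,11])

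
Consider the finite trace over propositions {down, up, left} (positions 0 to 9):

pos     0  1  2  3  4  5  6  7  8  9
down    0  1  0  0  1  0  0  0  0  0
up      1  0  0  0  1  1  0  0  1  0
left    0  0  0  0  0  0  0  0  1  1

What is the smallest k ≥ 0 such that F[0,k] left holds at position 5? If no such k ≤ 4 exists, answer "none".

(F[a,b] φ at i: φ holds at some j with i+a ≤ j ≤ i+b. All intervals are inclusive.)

Scan j = 5,6,… for left:
  j=5: fails
  j=6: fails
  j=7: fails
  j=8: holds
First hit at j=8, so smallest k = 8-5 = 3.

3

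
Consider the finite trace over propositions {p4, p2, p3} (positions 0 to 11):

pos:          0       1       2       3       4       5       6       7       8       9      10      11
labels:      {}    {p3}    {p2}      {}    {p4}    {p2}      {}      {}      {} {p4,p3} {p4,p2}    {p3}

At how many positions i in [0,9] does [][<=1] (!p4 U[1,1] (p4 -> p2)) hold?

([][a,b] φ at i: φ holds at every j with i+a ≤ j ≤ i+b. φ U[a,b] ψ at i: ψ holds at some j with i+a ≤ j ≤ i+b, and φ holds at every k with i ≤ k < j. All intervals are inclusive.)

4

Evaluate at each i in [0,9]:
  i=0: ✓ (all of [0,1])
  i=1: ✓ (all of [1,2])
  i=2: ✗ (fails at j=3)
  i=3: ✗ (fails at j=3)
  i=4: ✗ (fails at j=4)
  i=5: ✓ (all of [5,6])
  i=6: ✓ (all of [6,7])
  i=7: ✗ (fails at j=8)
  i=8: ✗ (fails at j=8)
  i=9: ✗ (fails at j=9)
Positions where it holds: {0, 1, 5, 6} → 4.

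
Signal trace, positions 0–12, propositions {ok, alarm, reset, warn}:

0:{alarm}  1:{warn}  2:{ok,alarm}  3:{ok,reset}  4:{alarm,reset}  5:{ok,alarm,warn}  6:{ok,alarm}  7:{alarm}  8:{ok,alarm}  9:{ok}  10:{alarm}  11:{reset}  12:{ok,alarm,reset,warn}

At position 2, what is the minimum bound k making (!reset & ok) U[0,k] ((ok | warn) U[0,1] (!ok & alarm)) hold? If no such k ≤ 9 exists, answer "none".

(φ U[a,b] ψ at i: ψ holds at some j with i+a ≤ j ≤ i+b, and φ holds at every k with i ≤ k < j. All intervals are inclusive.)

Need earliest j ≥ 2 with ((ok | warn) U[0,1] (!ok & alarm)), and (!reset & ok) at every k in [2,j-1].
  j=2: rhs fails.
  j=3: rhs holds; lhs holds on [2,2]. k = 1.

1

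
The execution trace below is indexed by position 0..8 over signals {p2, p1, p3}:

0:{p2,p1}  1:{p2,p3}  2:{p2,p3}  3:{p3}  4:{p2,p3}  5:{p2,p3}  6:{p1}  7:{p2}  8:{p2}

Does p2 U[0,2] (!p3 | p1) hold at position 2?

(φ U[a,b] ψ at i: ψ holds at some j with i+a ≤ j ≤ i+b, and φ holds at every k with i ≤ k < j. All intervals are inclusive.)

Need some j in [2,4] with (!p3 | p1), and p2 at every k in [2,j-1].
  j=2: (!p3 | p1) false.
  j=3: (!p3 | p1) false.
  j=4: (!p3 | p1) false.
No j in the window works → until fails.

False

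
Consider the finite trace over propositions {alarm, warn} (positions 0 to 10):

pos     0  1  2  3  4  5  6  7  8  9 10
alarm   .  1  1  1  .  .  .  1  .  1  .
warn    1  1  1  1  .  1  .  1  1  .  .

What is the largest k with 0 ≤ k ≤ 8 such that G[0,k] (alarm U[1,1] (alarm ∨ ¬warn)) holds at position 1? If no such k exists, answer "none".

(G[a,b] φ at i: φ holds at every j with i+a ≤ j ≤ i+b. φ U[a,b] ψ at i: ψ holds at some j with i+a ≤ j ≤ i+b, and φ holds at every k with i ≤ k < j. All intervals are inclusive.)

(alarm U[1,1] (alarm ∨ ¬warn)) must hold from j=1 onward; find where it first fails.
  j=1: holds
  j=2: holds
  j=3: holds
  j=4: fails
Holds on [1,3], so largest k = 2.

2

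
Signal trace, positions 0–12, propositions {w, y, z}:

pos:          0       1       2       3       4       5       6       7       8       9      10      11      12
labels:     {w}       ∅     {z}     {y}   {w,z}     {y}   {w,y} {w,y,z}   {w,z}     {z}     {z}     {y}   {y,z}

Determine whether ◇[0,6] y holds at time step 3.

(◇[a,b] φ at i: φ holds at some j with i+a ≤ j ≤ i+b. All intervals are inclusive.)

Check y at each j in [3,9]:
  j=3: true
  j=4: false
  j=5: true
  j=6: true
  j=7: true
  j=8: false
  j=9: false
Found at j=3 → formula holds.

Holds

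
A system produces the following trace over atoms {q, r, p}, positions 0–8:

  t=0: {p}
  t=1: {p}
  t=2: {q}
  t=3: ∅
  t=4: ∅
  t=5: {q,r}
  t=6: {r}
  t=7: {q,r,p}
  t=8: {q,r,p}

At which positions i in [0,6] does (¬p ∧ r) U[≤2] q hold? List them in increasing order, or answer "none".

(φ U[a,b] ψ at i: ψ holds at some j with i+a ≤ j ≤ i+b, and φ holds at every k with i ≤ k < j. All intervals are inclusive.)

2, 5, 6

Evaluate at each i in [0,6]:
  i=0: ✗ (lhs fails at k=0 before rhs at j=2)
  i=1: ✗ (lhs fails at k=1 before rhs at j=2)
  i=2: ✓ (rhs at j=2)
  i=3: ✗ (lhs fails at k=3 before rhs at j=5)
  i=4: ✗ (lhs fails at k=4 before rhs at j=5)
  i=5: ✓ (rhs at j=5)
  i=6: ✓ (rhs at j=7; lhs holds on [6,6])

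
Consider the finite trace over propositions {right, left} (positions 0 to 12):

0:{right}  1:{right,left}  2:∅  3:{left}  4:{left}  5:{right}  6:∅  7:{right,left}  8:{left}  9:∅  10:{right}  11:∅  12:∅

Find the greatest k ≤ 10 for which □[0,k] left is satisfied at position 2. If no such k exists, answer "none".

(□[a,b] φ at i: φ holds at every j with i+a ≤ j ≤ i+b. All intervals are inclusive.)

none

left must hold from j=2 onward; find where it first fails.
  j=2: fails → no k works.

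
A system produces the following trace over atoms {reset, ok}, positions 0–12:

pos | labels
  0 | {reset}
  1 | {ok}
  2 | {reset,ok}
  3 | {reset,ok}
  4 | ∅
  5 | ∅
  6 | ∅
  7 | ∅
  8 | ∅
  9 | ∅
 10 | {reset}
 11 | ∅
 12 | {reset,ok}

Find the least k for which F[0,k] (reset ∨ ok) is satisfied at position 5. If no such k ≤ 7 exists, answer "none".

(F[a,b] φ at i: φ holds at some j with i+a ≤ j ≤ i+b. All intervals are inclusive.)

5

Scan j = 5,6,… for (reset ∨ ok):
  j=5: fails
  j=6: fails
  j=7: fails
  j=8: fails
  j=9: fails
  j=10: holds
First hit at j=10, so smallest k = 10-5 = 5.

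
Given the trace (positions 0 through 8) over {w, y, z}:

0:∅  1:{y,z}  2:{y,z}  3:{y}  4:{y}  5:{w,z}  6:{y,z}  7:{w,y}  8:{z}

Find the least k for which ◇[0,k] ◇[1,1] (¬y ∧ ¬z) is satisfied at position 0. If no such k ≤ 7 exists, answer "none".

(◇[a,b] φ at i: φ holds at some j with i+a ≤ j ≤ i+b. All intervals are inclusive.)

none

Scan j = 0,1,… for ◇[1,1] (¬y ∧ ¬z):
  j=0: fails
  j=1: fails
  j=2: fails
  j=3: fails
  j=4: fails
  j=5: fails
  j=6: fails
  j=7: fails
No j in [0,7] satisfies it → none.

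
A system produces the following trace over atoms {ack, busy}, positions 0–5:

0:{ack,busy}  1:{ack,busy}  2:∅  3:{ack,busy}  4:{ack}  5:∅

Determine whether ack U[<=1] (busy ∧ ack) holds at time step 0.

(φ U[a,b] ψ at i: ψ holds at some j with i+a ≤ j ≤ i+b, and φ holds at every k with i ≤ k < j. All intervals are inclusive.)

Need some j in [0,1] with (busy ∧ ack), and ack at every k in [0,j-1].
  j=0: (busy ∧ ack) holds; no prefix to check → satisfied.

True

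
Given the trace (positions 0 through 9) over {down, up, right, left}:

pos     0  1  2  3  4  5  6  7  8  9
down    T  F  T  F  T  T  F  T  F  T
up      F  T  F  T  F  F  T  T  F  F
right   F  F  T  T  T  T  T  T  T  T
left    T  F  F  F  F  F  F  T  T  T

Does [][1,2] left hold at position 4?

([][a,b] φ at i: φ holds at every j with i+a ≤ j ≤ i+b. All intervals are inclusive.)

No

Check left at every j in [5,6]:
  j=5: false
  j=6: false
Fails at j=5 → formula fails.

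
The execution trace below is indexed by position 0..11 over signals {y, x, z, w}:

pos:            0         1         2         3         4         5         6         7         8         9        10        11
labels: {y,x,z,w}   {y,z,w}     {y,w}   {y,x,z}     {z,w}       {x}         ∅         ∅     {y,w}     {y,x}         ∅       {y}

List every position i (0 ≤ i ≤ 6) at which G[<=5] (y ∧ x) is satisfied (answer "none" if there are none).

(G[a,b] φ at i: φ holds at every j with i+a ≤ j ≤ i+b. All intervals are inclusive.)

none

Evaluate at each i in [0,6]:
  i=0: ✗ (fails at j=1)
  i=1: ✗ (fails at j=1)
  i=2: ✗ (fails at j=2)
  i=3: ✗ (fails at j=4)
  i=4: ✗ (fails at j=4)
  i=5: ✗ (fails at j=5)
  i=6: ✗ (fails at j=6)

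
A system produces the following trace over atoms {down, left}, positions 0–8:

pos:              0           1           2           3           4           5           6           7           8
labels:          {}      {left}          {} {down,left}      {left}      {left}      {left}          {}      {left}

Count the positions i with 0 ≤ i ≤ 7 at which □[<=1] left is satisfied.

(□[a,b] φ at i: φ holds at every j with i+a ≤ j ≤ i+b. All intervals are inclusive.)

Evaluate at each i in [0,7]:
  i=0: ✗ (fails at j=0)
  i=1: ✗ (fails at j=2)
  i=2: ✗ (fails at j=2)
  i=3: ✓ (all of [3,4])
  i=4: ✓ (all of [4,5])
  i=5: ✓ (all of [5,6])
  i=6: ✗ (fails at j=7)
  i=7: ✗ (fails at j=7)
Positions where it holds: {3, 4, 5} → 3.

3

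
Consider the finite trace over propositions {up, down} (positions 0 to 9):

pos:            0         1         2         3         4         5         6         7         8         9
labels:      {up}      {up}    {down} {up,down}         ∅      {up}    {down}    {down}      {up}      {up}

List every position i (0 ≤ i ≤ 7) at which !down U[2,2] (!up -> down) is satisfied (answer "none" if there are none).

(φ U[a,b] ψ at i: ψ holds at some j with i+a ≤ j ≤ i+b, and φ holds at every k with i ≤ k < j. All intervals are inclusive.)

Evaluate at each i in [0,7]:
  i=0: ✓ (rhs at j=2; lhs holds on [0,1])
  i=1: ✗ (lhs fails at k=2 before rhs at j=3)
  i=2: ✗ (no rhs in [4,4])
  i=3: ✗ (lhs fails at k=3 before rhs at j=5)
  i=4: ✓ (rhs at j=6; lhs holds on [4,5])
  i=5: ✗ (lhs fails at k=6 before rhs at j=7)
  i=6: ✗ (lhs fails at k=6 before rhs at j=8)
  i=7: ✗ (lhs fails at k=7 before rhs at j=9)

0, 4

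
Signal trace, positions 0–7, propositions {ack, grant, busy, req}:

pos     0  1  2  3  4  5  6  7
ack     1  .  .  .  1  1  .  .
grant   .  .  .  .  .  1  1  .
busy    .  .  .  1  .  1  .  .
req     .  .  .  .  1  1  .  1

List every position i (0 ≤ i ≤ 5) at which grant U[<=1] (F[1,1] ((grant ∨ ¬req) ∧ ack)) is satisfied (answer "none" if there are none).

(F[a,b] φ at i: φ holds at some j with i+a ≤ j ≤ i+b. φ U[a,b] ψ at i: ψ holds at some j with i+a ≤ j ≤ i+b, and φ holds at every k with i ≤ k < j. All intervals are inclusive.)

Evaluate at each i in [0,5]:
  i=0: ✗ (no rhs in [0,1])
  i=1: ✗ (no rhs in [1,2])
  i=2: ✗ (no rhs in [2,3])
  i=3: ✗ (lhs fails at k=3 before rhs at j=4)
  i=4: ✓ (rhs at j=4)
  i=5: ✗ (no rhs in [5,6])

4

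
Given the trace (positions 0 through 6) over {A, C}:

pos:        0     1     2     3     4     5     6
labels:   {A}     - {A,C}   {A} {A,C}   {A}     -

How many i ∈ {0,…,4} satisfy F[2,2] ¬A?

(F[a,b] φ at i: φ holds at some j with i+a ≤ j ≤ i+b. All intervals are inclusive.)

1

Evaluate at each i in [0,4]:
  i=0: ✗ (none in [2,2])
  i=1: ✗ (none in [3,3])
  i=2: ✗ (none in [4,4])
  i=3: ✗ (none in [5,5])
  i=4: ✓ (witness j=6)
Positions where it holds: {4} → 1.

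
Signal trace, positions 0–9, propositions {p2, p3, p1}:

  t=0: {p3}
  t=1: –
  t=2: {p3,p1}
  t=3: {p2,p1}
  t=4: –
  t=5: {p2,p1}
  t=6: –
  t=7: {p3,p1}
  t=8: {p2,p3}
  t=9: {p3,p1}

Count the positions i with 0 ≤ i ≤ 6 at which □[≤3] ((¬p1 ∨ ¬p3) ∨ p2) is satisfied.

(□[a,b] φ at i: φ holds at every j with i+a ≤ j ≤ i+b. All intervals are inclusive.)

1

Evaluate at each i in [0,6]:
  i=0: ✗ (fails at j=2)
  i=1: ✗ (fails at j=2)
  i=2: ✗ (fails at j=2)
  i=3: ✓ (all of [3,6])
  i=4: ✗ (fails at j=7)
  i=5: ✗ (fails at j=7)
  i=6: ✗ (fails at j=7)
Positions where it holds: {3} → 1.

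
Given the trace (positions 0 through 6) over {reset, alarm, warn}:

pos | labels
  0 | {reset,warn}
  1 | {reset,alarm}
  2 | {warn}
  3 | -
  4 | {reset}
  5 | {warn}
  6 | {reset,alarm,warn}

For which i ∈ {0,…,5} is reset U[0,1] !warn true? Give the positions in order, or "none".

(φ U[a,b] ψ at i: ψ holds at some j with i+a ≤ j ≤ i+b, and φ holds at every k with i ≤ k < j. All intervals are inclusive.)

Evaluate at each i in [0,5]:
  i=0: ✓ (rhs at j=1; lhs holds on [0,0])
  i=1: ✓ (rhs at j=1)
  i=2: ✗ (lhs fails at k=2 before rhs at j=3)
  i=3: ✓ (rhs at j=3)
  i=4: ✓ (rhs at j=4)
  i=5: ✗ (no rhs in [5,6])

0, 1, 3, 4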